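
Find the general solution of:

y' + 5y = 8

Using integrating factor method:

General solution: y = 8/5 + Ce^(-5x)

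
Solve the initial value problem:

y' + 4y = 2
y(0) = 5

General solution: y = 1/2 + Ce^(-4x)
Applying y(0) = 5: C = 5 - 1/2 = 9/2
Particular solution: y = 1/2 + (9/2)e^(-4x)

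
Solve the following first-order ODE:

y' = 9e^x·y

Separating variables and integrating:
ln|y| = 9e^x + C

General solution: y = Ce^(9e^x)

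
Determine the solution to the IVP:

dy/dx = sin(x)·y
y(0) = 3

General solution: y = Ce^(-cos(x))
Applying IC y(0) = 3:
Particular solution: y = 3e^(1-cos(x))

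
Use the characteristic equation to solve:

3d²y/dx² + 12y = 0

Characteristic equation: 3r² + 12 = 0
Divide by 3: r² + 4 = 0
Roots: r = ±2i (complex conjugates)
General solution: y = C₁cos(2x) + C₂sin(2x)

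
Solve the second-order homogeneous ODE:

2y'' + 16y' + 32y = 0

Characteristic equation: 2r² + 16r + 32 = 0
Divide by 2: r² + 8r + 16 = 0
Factored: (r + 4)² = 0
Repeated root: r = -4
General solution: y = (C₁ + C₂x)e^(-4x)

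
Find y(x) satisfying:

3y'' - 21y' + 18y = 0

Characteristic equation: 3r² - 21r + 18 = 0
Divide by 3: r² - 7r + 6 = 0
Roots: r = 6, 1 (distinct real)
General solution: y = C₁e^(6x) + C₂e^x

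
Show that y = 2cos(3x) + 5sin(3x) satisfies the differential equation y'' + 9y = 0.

Verification:
y'' = -18cos(3x) - 45sin(3x)
y'' + 9y = 0 ✓

Yes, it is a solution.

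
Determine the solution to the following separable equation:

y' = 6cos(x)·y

Separating variables and integrating:
ln|y| = 6sin(x) + C

General solution: y = Ce^(6sin(x))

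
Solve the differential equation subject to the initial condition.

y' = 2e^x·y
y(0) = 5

General solution: y = Ce^(2e^x)
Applying IC y(0) = 5:
Particular solution: y = 5e^(2(e^x - 1))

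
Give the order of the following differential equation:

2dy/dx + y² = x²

The order is 1 (highest derivative is of order 1).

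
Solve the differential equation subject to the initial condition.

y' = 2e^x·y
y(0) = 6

General solution: y = Ce^(2e^x)
Applying IC y(0) = 6:
Particular solution: y = 6e^(2(e^x - 1))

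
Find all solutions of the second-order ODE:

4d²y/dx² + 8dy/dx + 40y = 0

Characteristic equation: 4r² + 8r + 40 = 0
Divide by 4: r² + 2r + 10 = 0
Roots: r = -1 ± 3i (complex conjugates)
General solution: y = e^(-x)(C₁cos(3x) + C₂sin(3x))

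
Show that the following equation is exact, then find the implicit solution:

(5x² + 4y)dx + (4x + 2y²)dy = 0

Verify exactness: ∂M/∂y = ∂N/∂x ✓
Find F(x,y) such that ∂F/∂x = M, ∂F/∂y = N
Solution: 5x³/3 + 4xy + 2y³/3 = C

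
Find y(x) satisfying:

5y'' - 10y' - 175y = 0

Characteristic equation: 5r² - 10r - 175 = 0
Divide by 5: r² - 2r - 35 = 0
Roots: r = 7, -5 (distinct real)
General solution: y = C₁e^(7x) + C₂e^(-5x)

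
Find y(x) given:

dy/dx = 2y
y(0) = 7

General solution: y = Ce^(2x)
Applying IC y(0) = 7:
Particular solution: y = 7e^(2x)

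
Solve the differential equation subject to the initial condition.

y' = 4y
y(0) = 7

General solution: y = Ce^(4x)
Applying IC y(0) = 7:
Particular solution: y = 7e^(4x)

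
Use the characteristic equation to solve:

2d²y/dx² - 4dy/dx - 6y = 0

Characteristic equation: 2r² - 4r - 6 = 0
Divide by 2: r² - 2r - 3 = 0
Roots: r = 3, -1 (distinct real)
General solution: y = C₁e^(3x) + C₂e^(-x)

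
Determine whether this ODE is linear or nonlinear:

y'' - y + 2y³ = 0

Nonlinear (y³ term)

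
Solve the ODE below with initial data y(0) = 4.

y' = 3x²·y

General solution: y = Ce^(x³)
Applying IC y(0) = 4:
Particular solution: y = 4e^(x³)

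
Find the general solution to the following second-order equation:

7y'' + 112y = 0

Characteristic equation: 7r² + 112 = 0
Divide by 7: r² + 16 = 0
Roots: r = ±4i (complex conjugates)
General solution: y = C₁cos(4x) + C₂sin(4x)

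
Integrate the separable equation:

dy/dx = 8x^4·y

Separating variables and integrating:
ln|y| = 8x^5/5 + C

General solution: y = Ce^(8x^5/5)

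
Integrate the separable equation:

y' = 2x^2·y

Separating variables and integrating:
ln|y| = 2x^3/3 + C

General solution: y = Ce^(2x^3/3)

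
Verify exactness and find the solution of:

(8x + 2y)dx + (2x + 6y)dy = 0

Verify exactness: ∂M/∂y = ∂N/∂x ✓
Find F(x,y) such that ∂F/∂x = M, ∂F/∂y = N
Solution: 4x² + 2xy + 3y² = C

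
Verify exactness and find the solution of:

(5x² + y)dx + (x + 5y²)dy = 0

Verify exactness: ∂M/∂y = ∂N/∂x ✓
Find F(x,y) such that ∂F/∂x = M, ∂F/∂y = N
Solution: 5x³/3 + xy + 5y³/3 = C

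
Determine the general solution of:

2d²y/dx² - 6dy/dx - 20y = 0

Characteristic equation: 2r² - 6r - 20 = 0
Divide by 2: r² - 3r - 10 = 0
Roots: r = 5, -2 (distinct real)
General solution: y = C₁e^(5x) + C₂e^(-2x)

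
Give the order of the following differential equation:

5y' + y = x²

The order is 1 (highest derivative is of order 1).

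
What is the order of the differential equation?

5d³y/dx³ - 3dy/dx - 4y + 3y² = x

The order is 3 (highest derivative is of order 3).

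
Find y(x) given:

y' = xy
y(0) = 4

General solution: y = Ce^(x²/2)
Applying IC y(0) = 4:
Particular solution: y = 4e^(x²/2)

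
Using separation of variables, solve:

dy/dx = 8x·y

Separating variables and integrating:
ln|y| = 4x^2 + C

General solution: y = Ce^(4x^2)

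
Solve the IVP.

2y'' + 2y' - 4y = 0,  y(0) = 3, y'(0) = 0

General solution: y = C₁e^x + C₂e^(-2x)
Applying ICs: C₁ = 2, C₂ = 1
Particular solution: y = 2e^x + e^(-2x)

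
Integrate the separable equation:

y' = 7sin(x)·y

Separating variables and integrating:
ln|y| = -7cos(x) + C

General solution: y = Ce^(-7cos(x))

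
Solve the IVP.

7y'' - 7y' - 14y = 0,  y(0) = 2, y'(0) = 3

General solution: y = C₁e^(2x) + C₂e^(-x)
Applying ICs: C₁ = 5/3, C₂ = 1/3
Particular solution: y = (5/3)e^(2x) + (1/3)e^(-x)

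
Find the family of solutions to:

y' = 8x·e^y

Separating variables and integrating:
-e^(-y) = 4x² + C

General solution: y = -ln(C - 4x²)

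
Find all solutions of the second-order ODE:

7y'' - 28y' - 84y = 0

Characteristic equation: 7r² - 28r - 84 = 0
Divide by 7: r² - 4r - 12 = 0
Roots: r = 6, -2 (distinct real)
General solution: y = C₁e^(6x) + C₂e^(-2x)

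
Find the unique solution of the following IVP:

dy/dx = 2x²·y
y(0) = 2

General solution: y = Ce^(2x³/3)
Applying IC y(0) = 2:
Particular solution: y = 2e^(2x³/3)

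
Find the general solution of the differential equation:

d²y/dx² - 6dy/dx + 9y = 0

Characteristic equation: r² - 6r + 9 = 0
Factored: (r - 3)² = 0
Repeated root: r = 3
General solution: y = (C₁ + C₂x)e^(3x)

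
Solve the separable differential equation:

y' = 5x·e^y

Separating variables and integrating:
-e^(-y) = 5x²/2 + C

General solution: y = -ln(C - 5x²/2)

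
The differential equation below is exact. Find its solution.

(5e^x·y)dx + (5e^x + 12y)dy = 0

Verify exactness: ∂M/∂y = ∂N/∂x ✓
Find F(x,y) such that ∂F/∂x = M, ∂F/∂y = N
Solution: 5e^x·y + 6y² = C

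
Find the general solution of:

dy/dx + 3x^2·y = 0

Using integrating factor method:

General solution: y = Ce^(-x^3)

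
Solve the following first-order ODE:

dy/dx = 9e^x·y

Separating variables and integrating:
ln|y| = 9e^x + C

General solution: y = Ce^(9e^x)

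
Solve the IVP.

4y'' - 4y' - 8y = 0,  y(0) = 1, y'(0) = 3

General solution: y = C₁e^(2x) + C₂e^(-x)
Applying ICs: C₁ = 4/3, C₂ = -1/3
Particular solution: y = (4/3)e^(2x) - (1/3)e^(-x)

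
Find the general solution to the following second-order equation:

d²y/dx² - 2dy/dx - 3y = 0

Characteristic equation: r² - 2r - 3 = 0
Roots: r = 3, -1 (distinct real)
General solution: y = C₁e^(3x) + C₂e^(-x)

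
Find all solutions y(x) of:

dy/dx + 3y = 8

Using integrating factor method:

General solution: y = 8/3 + Ce^(-3x)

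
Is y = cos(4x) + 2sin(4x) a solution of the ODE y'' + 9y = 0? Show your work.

Verification:
y'' = -16cos(4x) - 32sin(4x)
y'' + 9y ≠ 0 (frequency mismatch: got 16 instead of 9)

No, it is not a solution.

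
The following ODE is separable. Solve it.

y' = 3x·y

Separating variables and integrating:
ln|y| = 3x^2/2 + C

General solution: y = Ce^(3x^2/2)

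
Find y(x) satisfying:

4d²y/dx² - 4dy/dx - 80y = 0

Characteristic equation: 4r² - 4r - 80 = 0
Divide by 4: r² - r - 20 = 0
Roots: r = 5, -4 (distinct real)
General solution: y = C₁e^(5x) + C₂e^(-4x)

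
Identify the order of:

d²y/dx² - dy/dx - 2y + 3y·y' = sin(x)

The order is 2 (highest derivative is of order 2).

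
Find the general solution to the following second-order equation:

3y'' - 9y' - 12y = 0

Characteristic equation: 3r² - 9r - 12 = 0
Divide by 3: r² - 3r - 4 = 0
Roots: r = 4, -1 (distinct real)
General solution: y = C₁e^(4x) + C₂e^(-x)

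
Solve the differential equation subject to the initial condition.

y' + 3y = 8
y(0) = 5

General solution: y = 8/3 + Ce^(-3x)
Applying y(0) = 5: C = 5 - 8/3 = 7/3
Particular solution: y = 8/3 + (7/3)e^(-3x)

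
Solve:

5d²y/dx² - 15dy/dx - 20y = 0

Characteristic equation: 5r² - 15r - 20 = 0
Divide by 5: r² - 3r - 4 = 0
Roots: r = 4, -1 (distinct real)
General solution: y = C₁e^(4x) + C₂e^(-x)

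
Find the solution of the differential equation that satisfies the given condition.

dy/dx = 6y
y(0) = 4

General solution: y = Ce^(6x)
Applying IC y(0) = 4:
Particular solution: y = 4e^(6x)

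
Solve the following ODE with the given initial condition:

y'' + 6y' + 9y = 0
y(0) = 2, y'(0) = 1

General solution: y = (C₁ + C₂x)e^(-3x)
Repeated root r = -3
Applying ICs: C₁ = 2, C₂ = 7
Particular solution: y = (2 + 7x)e^(-3x)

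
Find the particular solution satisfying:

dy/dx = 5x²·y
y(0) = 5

General solution: y = Ce^(5x³/3)
Applying IC y(0) = 5:
Particular solution: y = 5e^(5x³/3)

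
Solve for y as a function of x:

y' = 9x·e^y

Separating variables and integrating:
-e^(-y) = 9x²/2 + C

General solution: y = -ln(C - 9x²/2)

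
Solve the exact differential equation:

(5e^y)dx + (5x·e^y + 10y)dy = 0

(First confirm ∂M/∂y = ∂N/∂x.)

Verify exactness: ∂M/∂y = ∂N/∂x ✓
Find F(x,y) such that ∂F/∂x = M, ∂F/∂y = N
Solution: 5x·e^y + 5y² = C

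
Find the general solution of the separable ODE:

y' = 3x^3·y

Separating variables and integrating:
ln|y| = 3x^4/4 + C

General solution: y = Ce^(3x^4/4)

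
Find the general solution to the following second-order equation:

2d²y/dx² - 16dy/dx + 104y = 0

Characteristic equation: 2r² - 16r + 104 = 0
Divide by 2: r² - 8r + 52 = 0
Roots: r = 4 ± 6i (complex conjugates)
General solution: y = e^(4x)(C₁cos(6x) + C₂sin(6x))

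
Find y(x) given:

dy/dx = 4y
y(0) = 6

General solution: y = Ce^(4x)
Applying IC y(0) = 6:
Particular solution: y = 6e^(4x)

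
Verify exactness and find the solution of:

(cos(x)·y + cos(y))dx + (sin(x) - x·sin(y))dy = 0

Verify exactness: ∂M/∂y = ∂N/∂x ✓
Find F(x,y) such that ∂F/∂x = M, ∂F/∂y = N
Solution: sin(x)·y + x·cos(y) = C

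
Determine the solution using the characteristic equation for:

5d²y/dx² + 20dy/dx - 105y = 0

Characteristic equation: 5r² + 20r - 105 = 0
Divide by 5: r² + 4r - 21 = 0
Roots: r = 3, -7 (distinct real)
General solution: y = C₁e^(3x) + C₂e^(-7x)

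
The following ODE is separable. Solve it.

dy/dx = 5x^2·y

Separating variables and integrating:
ln|y| = 5x^3/3 + C

General solution: y = Ce^(5x^3/3)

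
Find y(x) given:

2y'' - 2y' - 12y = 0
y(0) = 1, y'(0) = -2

General solution: y = C₁e^(3x) + C₂e^(-2x)
Applying ICs: C₁ = 0, C₂ = 1
Particular solution: y = e^(-2x)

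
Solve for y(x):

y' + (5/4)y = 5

Using integrating factor method:

General solution: y = 4 + Ce^(-5x/4)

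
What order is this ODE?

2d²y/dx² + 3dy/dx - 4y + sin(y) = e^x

The order is 2 (highest derivative is of order 2).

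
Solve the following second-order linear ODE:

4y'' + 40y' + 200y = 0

Characteristic equation: 4r² + 40r + 200 = 0
Divide by 4: r² + 10r + 50 = 0
Roots: r = -5 ± 5i (complex conjugates)
General solution: y = e^(-5x)(C₁cos(5x) + C₂sin(5x))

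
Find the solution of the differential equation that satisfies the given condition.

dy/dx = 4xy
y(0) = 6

General solution: y = Ce^(2x²)
Applying IC y(0) = 6:
Particular solution: y = 6e^(2x²)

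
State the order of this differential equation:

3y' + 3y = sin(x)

The order is 1 (highest derivative is of order 1).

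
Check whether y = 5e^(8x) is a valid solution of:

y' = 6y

Verification:
y = 5e^(8x)
y' = 40e^(8x)
But 6y = 30e^(8x)
y' ≠ 6y — the derivative does not match

No, it is not a solution.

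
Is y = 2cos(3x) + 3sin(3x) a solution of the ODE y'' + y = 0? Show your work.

Verification:
y'' = -18cos(3x) - 27sin(3x)
y'' + y ≠ 0 (frequency mismatch: got 9 instead of 1)

No, it is not a solution.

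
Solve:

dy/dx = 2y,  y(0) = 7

General solution: y = Ce^(2x)
Applying IC y(0) = 7:
Particular solution: y = 7e^(2x)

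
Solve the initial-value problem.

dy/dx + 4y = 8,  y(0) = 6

General solution: y = 2 + Ce^(-4x)
Applying y(0) = 6: C = 6 - 2 = 4
Particular solution: y = 2 + 4e^(-4x)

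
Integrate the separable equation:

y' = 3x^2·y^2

Separating variables and integrating:
-1/y = x^3 + C

General solution: y^-1 = -x^3 + C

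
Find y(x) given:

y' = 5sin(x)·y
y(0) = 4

General solution: y = Ce^(-5cos(x))
Applying IC y(0) = 4:
Particular solution: y = 4e^(5(1-cos(x)))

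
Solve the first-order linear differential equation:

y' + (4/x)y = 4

Using integrating factor method:

General solution: y = (4/5)x + Cx^(-4)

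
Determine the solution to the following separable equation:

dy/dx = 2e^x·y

Separating variables and integrating:
ln|y| = 2e^x + C

General solution: y = Ce^(2e^x)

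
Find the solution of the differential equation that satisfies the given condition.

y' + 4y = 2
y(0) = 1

General solution: y = 1/2 + Ce^(-4x)
Applying y(0) = 1: C = 1 - 1/2 = 1/2
Particular solution: y = 1/2 + (1/2)e^(-4x)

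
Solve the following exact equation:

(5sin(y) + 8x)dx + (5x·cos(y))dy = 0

Verify exactness: ∂M/∂y = ∂N/∂x ✓
Find F(x,y) such that ∂F/∂x = M, ∂F/∂y = N
Solution: 5x·sin(y) + 4x² = C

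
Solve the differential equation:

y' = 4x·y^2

Separating variables and integrating:
-1/y = 2x^2 + C

General solution: y^-1 = -2x^2 + C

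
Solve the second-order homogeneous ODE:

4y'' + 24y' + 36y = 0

Characteristic equation: 4r² + 24r + 36 = 0
Divide by 4: r² + 6r + 9 = 0
Factored: (r + 3)² = 0
Repeated root: r = -3
General solution: y = (C₁ + C₂x)e^(-3x)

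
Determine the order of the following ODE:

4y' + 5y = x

The order is 1 (highest derivative is of order 1).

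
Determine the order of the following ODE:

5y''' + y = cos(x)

The order is 3 (highest derivative is of order 3).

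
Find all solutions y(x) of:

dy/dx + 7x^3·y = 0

Using integrating factor method:

General solution: y = Ce^(-7x^4/4)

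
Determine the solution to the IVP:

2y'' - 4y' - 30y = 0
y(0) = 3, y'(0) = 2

General solution: y = C₁e^(5x) + C₂e^(-3x)
Applying ICs: C₁ = 11/8, C₂ = 13/8
Particular solution: y = (11/8)e^(5x) + (13/8)e^(-3x)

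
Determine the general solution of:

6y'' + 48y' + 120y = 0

Characteristic equation: 6r² + 48r + 120 = 0
Divide by 6: r² + 8r + 20 = 0
Roots: r = -4 ± 2i (complex conjugates)
General solution: y = e^(-4x)(C₁cos(2x) + C₂sin(2x))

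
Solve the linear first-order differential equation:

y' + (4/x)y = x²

Using integrating factor method:

General solution: y = (1/7)x^3 + Cx^(-4)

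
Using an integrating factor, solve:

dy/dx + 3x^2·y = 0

Using integrating factor method:

General solution: y = Ce^(-x^3)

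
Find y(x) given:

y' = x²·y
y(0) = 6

General solution: y = Ce^(x³/3)
Applying IC y(0) = 6:
Particular solution: y = 6e^(x³/3)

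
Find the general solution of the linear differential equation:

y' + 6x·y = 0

Using integrating factor method:

General solution: y = Ce^(-3x^2)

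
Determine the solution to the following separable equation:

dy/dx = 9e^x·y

Separating variables and integrating:
ln|y| = 9e^x + C

General solution: y = Ce^(9e^x)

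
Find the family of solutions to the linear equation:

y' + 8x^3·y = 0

Using integrating factor method:

General solution: y = Ce^(-2x^4)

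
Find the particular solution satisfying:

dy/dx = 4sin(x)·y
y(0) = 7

General solution: y = Ce^(-4cos(x))
Applying IC y(0) = 7:
Particular solution: y = 7e^(4(1-cos(x)))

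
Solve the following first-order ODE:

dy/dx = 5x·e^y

Separating variables and integrating:
-e^(-y) = 5x²/2 + C

General solution: y = -ln(C - 5x²/2)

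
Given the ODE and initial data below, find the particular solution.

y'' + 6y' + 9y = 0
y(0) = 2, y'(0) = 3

General solution: y = (C₁ + C₂x)e^(-3x)
Repeated root r = -3
Applying ICs: C₁ = 2, C₂ = 9
Particular solution: y = (2 + 9x)e^(-3x)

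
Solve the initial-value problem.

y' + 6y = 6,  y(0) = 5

General solution: y = 1 + Ce^(-6x)
Applying y(0) = 5: C = 5 - 1 = 4
Particular solution: y = 1 + 4e^(-6x)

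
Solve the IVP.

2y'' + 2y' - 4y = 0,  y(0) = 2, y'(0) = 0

General solution: y = C₁e^x + C₂e^(-2x)
Applying ICs: C₁ = 4/3, C₂ = 2/3
Particular solution: y = (4/3)e^x + (2/3)e^(-2x)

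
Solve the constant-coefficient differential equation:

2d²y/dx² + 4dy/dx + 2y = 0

Characteristic equation: 2r² + 4r + 2 = 0
Divide by 2: r² + 2r + 1 = 0
Factored: (r + 1)² = 0
Repeated root: r = -1
General solution: y = (C₁ + C₂x)e^(-x)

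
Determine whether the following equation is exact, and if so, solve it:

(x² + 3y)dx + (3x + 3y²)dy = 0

Verify exactness: ∂M/∂y = ∂N/∂x ✓
Find F(x,y) such that ∂F/∂x = M, ∂F/∂y = N
Solution: x³/3 + 3xy + y³ = C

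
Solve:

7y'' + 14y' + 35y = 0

Characteristic equation: 7r² + 14r + 35 = 0
Divide by 7: r² + 2r + 5 = 0
Roots: r = -1 ± 2i (complex conjugates)
General solution: y = e^(-x)(C₁cos(2x) + C₂sin(2x))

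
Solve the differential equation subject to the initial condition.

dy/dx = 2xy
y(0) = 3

General solution: y = Ce^(x²)
Applying IC y(0) = 3:
Particular solution: y = 3e^(x²)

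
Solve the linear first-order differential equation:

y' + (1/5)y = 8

Using integrating factor method:

General solution: y = 40 + Ce^(-x/5)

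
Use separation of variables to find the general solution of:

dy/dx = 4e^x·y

Separating variables and integrating:
ln|y| = 4e^x + C

General solution: y = Ce^(4e^x)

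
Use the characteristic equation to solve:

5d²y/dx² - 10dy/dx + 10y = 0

Characteristic equation: 5r² - 10r + 10 = 0
Divide by 5: r² - 2r + 2 = 0
Roots: r = 1 ± i (complex conjugates)
General solution: y = e^x(C₁cos(x) + C₂sin(x))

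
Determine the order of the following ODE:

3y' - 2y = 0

The order is 1 (highest derivative is of order 1).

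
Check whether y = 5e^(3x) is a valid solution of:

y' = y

Verification:
y = 5e^(3x)
y' = 15e^(3x)
But y = 5e^(3x)
y' ≠ y — the derivative does not match

No, it is not a solution.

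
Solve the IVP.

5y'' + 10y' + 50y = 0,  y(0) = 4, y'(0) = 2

General solution: y = e^(-x)(C₁cos(3x) + C₂sin(3x))
Complex roots r = -1 ± 3i
Applying ICs: C₁ = 4, C₂ = 2
Particular solution: y = e^(-x)(4cos(3x) + 2sin(3x))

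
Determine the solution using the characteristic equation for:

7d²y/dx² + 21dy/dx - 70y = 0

Characteristic equation: 7r² + 21r - 70 = 0
Divide by 7: r² + 3r - 10 = 0
Roots: r = 2, -5 (distinct real)
General solution: y = C₁e^(2x) + C₂e^(-5x)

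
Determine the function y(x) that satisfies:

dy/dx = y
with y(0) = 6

General solution: y = Ce^x
Applying IC y(0) = 6:
Particular solution: y = 6e^x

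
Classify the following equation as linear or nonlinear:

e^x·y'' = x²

Linear (y and its derivatives appear to the first power only, no products of y terms)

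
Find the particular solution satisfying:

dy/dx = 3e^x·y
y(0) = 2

General solution: y = Ce^(3e^x)
Applying IC y(0) = 2:
Particular solution: y = 2e^(3(e^x - 1))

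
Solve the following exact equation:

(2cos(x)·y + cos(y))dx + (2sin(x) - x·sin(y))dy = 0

Verify exactness: ∂M/∂y = ∂N/∂x ✓
Find F(x,y) such that ∂F/∂x = M, ∂F/∂y = N
Solution: 2sin(x)·y + x·cos(y) = C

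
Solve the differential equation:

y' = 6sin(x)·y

Separating variables and integrating:
ln|y| = -6cos(x) + C

General solution: y = Ce^(-6cos(x))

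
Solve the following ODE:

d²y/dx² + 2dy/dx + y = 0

Characteristic equation: r² + 2r + 1 = 0
Factored: (r + 1)² = 0
Repeated root: r = -1
General solution: y = (C₁ + C₂x)e^(-x)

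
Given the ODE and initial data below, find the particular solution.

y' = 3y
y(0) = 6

General solution: y = Ce^(3x)
Applying IC y(0) = 6:
Particular solution: y = 6e^(3x)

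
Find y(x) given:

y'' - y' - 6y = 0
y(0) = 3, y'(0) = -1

General solution: y = C₁e^(3x) + C₂e^(-2x)
Applying ICs: C₁ = 1, C₂ = 2
Particular solution: y = e^(3x) + 2e^(-2x)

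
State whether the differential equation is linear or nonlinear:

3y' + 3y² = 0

Nonlinear (y² term)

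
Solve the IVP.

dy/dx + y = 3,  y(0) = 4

General solution: y = 3 + Ce^(-x)
Applying y(0) = 4: C = 4 - 3 = 1
Particular solution: y = 3 + e^(-x)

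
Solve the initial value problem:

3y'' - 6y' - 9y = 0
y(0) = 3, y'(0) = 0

General solution: y = C₁e^(3x) + C₂e^(-x)
Applying ICs: C₁ = 3/4, C₂ = 9/4
Particular solution: y = (3/4)e^(3x) + (9/4)e^(-x)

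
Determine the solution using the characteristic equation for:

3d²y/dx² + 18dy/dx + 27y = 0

Characteristic equation: 3r² + 18r + 27 = 0
Divide by 3: r² + 6r + 9 = 0
Factored: (r + 3)² = 0
Repeated root: r = -3
General solution: y = (C₁ + C₂x)e^(-3x)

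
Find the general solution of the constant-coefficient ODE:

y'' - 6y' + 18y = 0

Characteristic equation: r² - 6r + 18 = 0
Roots: r = 3 ± 3i (complex conjugates)
General solution: y = e^(3x)(C₁cos(3x) + C₂sin(3x))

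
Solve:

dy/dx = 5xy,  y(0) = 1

General solution: y = Ce^(5x²/2)
Applying IC y(0) = 1:
Particular solution: y = e^(5x²/2)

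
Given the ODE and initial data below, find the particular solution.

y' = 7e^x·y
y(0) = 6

General solution: y = Ce^(7e^x)
Applying IC y(0) = 6:
Particular solution: y = 6e^(7(e^x - 1))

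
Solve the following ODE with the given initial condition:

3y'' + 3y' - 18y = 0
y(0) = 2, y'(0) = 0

General solution: y = C₁e^(2x) + C₂e^(-3x)
Applying ICs: C₁ = 6/5, C₂ = 4/5
Particular solution: y = (6/5)e^(2x) + (4/5)e^(-3x)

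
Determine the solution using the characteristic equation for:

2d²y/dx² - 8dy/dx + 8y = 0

Characteristic equation: 2r² - 8r + 8 = 0
Divide by 2: r² - 4r + 4 = 0
Factored: (r - 2)² = 0
Repeated root: r = 2
General solution: y = (C₁ + C₂x)e^(2x)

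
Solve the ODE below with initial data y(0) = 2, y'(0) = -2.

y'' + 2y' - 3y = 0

General solution: y = C₁e^x + C₂e^(-3x)
Applying ICs: C₁ = 1, C₂ = 1
Particular solution: y = e^x + e^(-3x)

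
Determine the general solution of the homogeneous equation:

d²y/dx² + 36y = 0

Characteristic equation: r² + 36 = 0
Roots: r = ±6i (complex conjugates)
General solution: y = C₁cos(6x) + C₂sin(6x)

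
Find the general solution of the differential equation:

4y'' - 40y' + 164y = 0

Characteristic equation: 4r² - 40r + 164 = 0
Divide by 4: r² - 10r + 41 = 0
Roots: r = 5 ± 4i (complex conjugates)
General solution: y = e^(5x)(C₁cos(4x) + C₂sin(4x))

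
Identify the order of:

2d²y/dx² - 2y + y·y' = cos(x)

The order is 2 (highest derivative is of order 2).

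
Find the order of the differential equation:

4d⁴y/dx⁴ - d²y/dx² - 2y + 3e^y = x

The order is 4 (highest derivative is of order 4).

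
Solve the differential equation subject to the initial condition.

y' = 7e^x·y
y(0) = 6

General solution: y = Ce^(7e^x)
Applying IC y(0) = 6:
Particular solution: y = 6e^(7(e^x - 1))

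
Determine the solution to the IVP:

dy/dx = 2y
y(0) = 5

General solution: y = Ce^(2x)
Applying IC y(0) = 5:
Particular solution: y = 5e^(2x)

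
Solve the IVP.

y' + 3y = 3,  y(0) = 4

General solution: y = 1 + Ce^(-3x)
Applying y(0) = 4: C = 4 - 1 = 3
Particular solution: y = 1 + 3e^(-3x)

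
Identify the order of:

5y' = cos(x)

The order is 1 (highest derivative is of order 1).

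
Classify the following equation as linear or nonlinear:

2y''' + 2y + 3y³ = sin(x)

Nonlinear (y³ term)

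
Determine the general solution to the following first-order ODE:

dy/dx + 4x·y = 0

Using integrating factor method:

General solution: y = Ce^(-2x^2)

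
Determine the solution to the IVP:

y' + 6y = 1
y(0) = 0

General solution: y = 1/6 + Ce^(-6x)
Applying y(0) = 0: C = 0 - 1/6 = -1/6
Particular solution: y = 1/6 - (1/6)e^(-6x)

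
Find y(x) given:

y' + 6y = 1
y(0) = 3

General solution: y = 1/6 + Ce^(-6x)
Applying y(0) = 3: C = 3 - 1/6 = 17/6
Particular solution: y = 1/6 + (17/6)e^(-6x)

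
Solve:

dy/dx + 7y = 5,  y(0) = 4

General solution: y = 5/7 + Ce^(-7x)
Applying y(0) = 4: C = 4 - 5/7 = 23/7
Particular solution: y = 5/7 + (23/7)e^(-7x)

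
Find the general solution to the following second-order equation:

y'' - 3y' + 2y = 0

Characteristic equation: r² - 3r + 2 = 0
Roots: r = 1, 2 (distinct real)
General solution: y = C₁e^x + C₂e^(2x)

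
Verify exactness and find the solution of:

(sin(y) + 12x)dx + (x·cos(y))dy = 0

Verify exactness: ∂M/∂y = ∂N/∂x ✓
Find F(x,y) such that ∂F/∂x = M, ∂F/∂y = N
Solution: x·sin(y) + 6x² = C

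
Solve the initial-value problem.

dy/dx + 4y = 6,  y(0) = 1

General solution: y = 3/2 + Ce^(-4x)
Applying y(0) = 1: C = 1 - 3/2 = -1/2
Particular solution: y = 3/2 - (1/2)e^(-4x)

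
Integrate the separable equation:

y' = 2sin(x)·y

Separating variables and integrating:
ln|y| = -2cos(x) + C

General solution: y = Ce^(-2cos(x))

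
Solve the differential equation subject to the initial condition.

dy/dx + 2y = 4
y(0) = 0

General solution: y = 2 + Ce^(-2x)
Applying y(0) = 0: C = 0 - 2 = -2
Particular solution: y = 2 - 2e^(-2x)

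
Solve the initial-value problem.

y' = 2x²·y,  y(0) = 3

General solution: y = Ce^(2x³/3)
Applying IC y(0) = 3:
Particular solution: y = 3e^(2x³/3)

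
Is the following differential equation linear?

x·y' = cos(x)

Yes. Linear (y and its derivatives appear to the first power only, no products of y terms)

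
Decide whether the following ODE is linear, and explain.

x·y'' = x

Linear (y and its derivatives appear to the first power only, no products of y terms)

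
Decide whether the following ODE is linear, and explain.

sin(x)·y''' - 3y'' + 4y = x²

Linear (y and its derivatives appear to the first power only, no products of y terms)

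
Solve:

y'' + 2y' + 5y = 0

Characteristic equation: r² + 2r + 5 = 0
Roots: r = -1 ± 2i (complex conjugates)
General solution: y = e^(-x)(C₁cos(2x) + C₂sin(2x))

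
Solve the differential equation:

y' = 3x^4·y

Separating variables and integrating:
ln|y| = 3x^5/5 + C

General solution: y = Ce^(3x^5/5)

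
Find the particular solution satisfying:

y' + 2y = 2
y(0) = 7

General solution: y = 1 + Ce^(-2x)
Applying y(0) = 7: C = 7 - 1 = 6
Particular solution: y = 1 + 6e^(-2x)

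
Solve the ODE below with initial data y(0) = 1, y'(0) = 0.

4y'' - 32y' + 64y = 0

General solution: y = (C₁ + C₂x)e^(4x)
Repeated root r = 4
Applying ICs: C₁ = 1, C₂ = -4
Particular solution: y = (1 - 4x)e^(4x)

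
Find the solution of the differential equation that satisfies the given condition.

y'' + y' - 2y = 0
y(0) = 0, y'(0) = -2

General solution: y = C₁e^x + C₂e^(-2x)
Applying ICs: C₁ = -2/3, C₂ = 2/3
Particular solution: y = -(2/3)e^x + (2/3)e^(-2x)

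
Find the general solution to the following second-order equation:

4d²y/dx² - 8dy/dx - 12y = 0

Characteristic equation: 4r² - 8r - 12 = 0
Divide by 4: r² - 2r - 3 = 0
Roots: r = 3, -1 (distinct real)
General solution: y = C₁e^(3x) + C₂e^(-x)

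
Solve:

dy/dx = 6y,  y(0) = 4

General solution: y = Ce^(6x)
Applying IC y(0) = 4:
Particular solution: y = 4e^(6x)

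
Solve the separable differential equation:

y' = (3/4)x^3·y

Separating variables and integrating:
ln|y| = 3x^4/16 + C

General solution: y = Ce^(3x^4/16)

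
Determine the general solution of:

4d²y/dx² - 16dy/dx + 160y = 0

Characteristic equation: 4r² - 16r + 160 = 0
Divide by 4: r² - 4r + 40 = 0
Roots: r = 2 ± 6i (complex conjugates)
General solution: y = e^(2x)(C₁cos(6x) + C₂sin(6x))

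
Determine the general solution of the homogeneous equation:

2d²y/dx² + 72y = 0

Characteristic equation: 2r² + 72 = 0
Divide by 2: r² + 36 = 0
Roots: r = ±6i (complex conjugates)
General solution: y = C₁cos(6x) + C₂sin(6x)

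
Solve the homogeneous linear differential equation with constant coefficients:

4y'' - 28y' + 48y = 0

Characteristic equation: 4r² - 28r + 48 = 0
Divide by 4: r² - 7r + 12 = 0
Roots: r = 3, 4 (distinct real)
General solution: y = C₁e^(3x) + C₂e^(4x)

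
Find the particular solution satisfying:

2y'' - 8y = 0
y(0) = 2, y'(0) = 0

General solution: y = C₁e^(2x) + C₂e^(-2x)
Applying ICs: C₁ = 1, C₂ = 1
Particular solution: y = e^(2x) + e^(-2x)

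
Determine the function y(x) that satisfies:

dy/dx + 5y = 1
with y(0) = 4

General solution: y = 1/5 + Ce^(-5x)
Applying y(0) = 4: C = 4 - 1/5 = 19/5
Particular solution: y = 1/5 + (19/5)e^(-5x)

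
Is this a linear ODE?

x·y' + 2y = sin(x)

Yes. Linear (y and its derivatives appear to the first power only, no products of y terms)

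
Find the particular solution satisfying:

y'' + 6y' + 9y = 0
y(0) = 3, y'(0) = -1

General solution: y = (C₁ + C₂x)e^(-3x)
Repeated root r = -3
Applying ICs: C₁ = 3, C₂ = 8
Particular solution: y = (3 + 8x)e^(-3x)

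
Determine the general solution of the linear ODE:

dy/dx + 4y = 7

Using integrating factor method:

General solution: y = 7/4 + Ce^(-4x)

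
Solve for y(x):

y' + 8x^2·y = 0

Using integrating factor method:

General solution: y = Ce^(-8x^3/3)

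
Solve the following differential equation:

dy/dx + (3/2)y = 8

Using integrating factor method:

General solution: y = 16/3 + Ce^(-3x/2)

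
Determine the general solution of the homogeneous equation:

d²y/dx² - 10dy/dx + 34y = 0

Characteristic equation: r² - 10r + 34 = 0
Roots: r = 5 ± 3i (complex conjugates)
General solution: y = e^(5x)(C₁cos(3x) + C₂sin(3x))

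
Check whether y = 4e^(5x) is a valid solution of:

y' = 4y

Verification:
y = 4e^(5x)
y' = 20e^(5x)
But 4y = 16e^(5x)
y' ≠ 4y — the derivative does not match

No, it is not a solution.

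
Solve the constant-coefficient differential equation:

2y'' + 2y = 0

Characteristic equation: 2r² + 2 = 0
Divide by 2: r² + 1 = 0
Roots: r = ±i (complex conjugates)
General solution: y = C₁cos(x) + C₂sin(x)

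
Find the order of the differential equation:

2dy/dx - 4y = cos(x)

The order is 1 (highest derivative is of order 1).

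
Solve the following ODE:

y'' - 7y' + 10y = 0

Characteristic equation: r² - 7r + 10 = 0
Roots: r = 5, 2 (distinct real)
General solution: y = C₁e^(5x) + C₂e^(2x)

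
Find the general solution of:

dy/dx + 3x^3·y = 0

Using integrating factor method:

General solution: y = Ce^(-3x^4/4)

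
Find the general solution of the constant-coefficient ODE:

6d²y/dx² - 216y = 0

Characteristic equation: 6r² - 216 = 0
Divide by 6: r² - 36 = 0
Roots: r = 6, -6 (distinct real)
General solution: y = C₁e^(6x) + C₂e^(-6x)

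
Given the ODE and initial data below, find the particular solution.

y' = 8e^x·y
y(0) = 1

General solution: y = Ce^(8e^x)
Applying IC y(0) = 1:
Particular solution: y = e^(8(e^x - 1))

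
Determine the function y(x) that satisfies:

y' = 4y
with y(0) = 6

General solution: y = Ce^(4x)
Applying IC y(0) = 6:
Particular solution: y = 6e^(4x)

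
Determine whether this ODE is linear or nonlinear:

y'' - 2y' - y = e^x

Linear (y and its derivatives appear to the first power only, no products of y terms)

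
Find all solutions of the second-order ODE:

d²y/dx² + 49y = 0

Characteristic equation: r² + 49 = 0
Roots: r = ±7i (complex conjugates)
General solution: y = C₁cos(7x) + C₂sin(7x)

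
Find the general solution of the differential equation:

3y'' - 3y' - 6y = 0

Characteristic equation: 3r² - 3r - 6 = 0
Divide by 3: r² - r - 2 = 0
Roots: r = 2, -1 (distinct real)
General solution: y = C₁e^(2x) + C₂e^(-x)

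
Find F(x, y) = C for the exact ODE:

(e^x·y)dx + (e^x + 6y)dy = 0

Verify exactness: ∂M/∂y = ∂N/∂x ✓
Find F(x,y) such that ∂F/∂x = M, ∂F/∂y = N
Solution: e^x·y + 3y² = C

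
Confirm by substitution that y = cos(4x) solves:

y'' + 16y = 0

Verification:
y'' = -16cos(4x)
y'' + 16y = 0 ✓

Yes, it is a solution.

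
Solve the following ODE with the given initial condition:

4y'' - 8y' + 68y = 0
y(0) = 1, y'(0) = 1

General solution: y = e^x(C₁cos(4x) + C₂sin(4x))
Complex roots r = 1 ± 4i
Applying ICs: C₁ = 1, C₂ = 0
Particular solution: y = e^x(cos(4x))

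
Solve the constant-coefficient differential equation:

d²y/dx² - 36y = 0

Characteristic equation: r² - 36 = 0
Roots: r = 6, -6 (distinct real)
General solution: y = C₁e^(6x) + C₂e^(-6x)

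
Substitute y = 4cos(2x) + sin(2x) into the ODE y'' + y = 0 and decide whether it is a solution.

Verification:
y'' = -16cos(2x) - 4sin(2x)
y'' + y ≠ 0 (frequency mismatch: got 4 instead of 1)

No, it is not a solution.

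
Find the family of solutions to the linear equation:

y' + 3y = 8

Using integrating factor method:

General solution: y = 8/3 + Ce^(-3x)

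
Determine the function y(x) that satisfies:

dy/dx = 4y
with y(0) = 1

General solution: y = Ce^(4x)
Applying IC y(0) = 1:
Particular solution: y = e^(4x)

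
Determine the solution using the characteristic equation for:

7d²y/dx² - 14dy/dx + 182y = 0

Characteristic equation: 7r² - 14r + 182 = 0
Divide by 7: r² - 2r + 26 = 0
Roots: r = 1 ± 5i (complex conjugates)
General solution: y = e^x(C₁cos(5x) + C₂sin(5x))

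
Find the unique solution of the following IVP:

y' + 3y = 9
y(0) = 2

General solution: y = 3 + Ce^(-3x)
Applying y(0) = 2: C = 2 - 3 = -1
Particular solution: y = 3 - e^(-3x)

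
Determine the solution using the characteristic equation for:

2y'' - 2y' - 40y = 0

Characteristic equation: 2r² - 2r - 40 = 0
Divide by 2: r² - r - 20 = 0
Roots: r = 5, -4 (distinct real)
General solution: y = C₁e^(5x) + C₂e^(-4x)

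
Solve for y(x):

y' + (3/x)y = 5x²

Using integrating factor method:

General solution: y = (5/6)x^3 + Cx^(-3)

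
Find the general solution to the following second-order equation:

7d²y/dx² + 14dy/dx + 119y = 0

Characteristic equation: 7r² + 14r + 119 = 0
Divide by 7: r² + 2r + 17 = 0
Roots: r = -1 ± 4i (complex conjugates)
General solution: y = e^(-x)(C₁cos(4x) + C₂sin(4x))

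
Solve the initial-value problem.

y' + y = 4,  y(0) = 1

General solution: y = 4 + Ce^(-x)
Applying y(0) = 1: C = 1 - 4 = -3
Particular solution: y = 4 - 3e^(-x)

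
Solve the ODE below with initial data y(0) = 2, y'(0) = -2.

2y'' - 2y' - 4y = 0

General solution: y = C₁e^(2x) + C₂e^(-x)
Applying ICs: C₁ = 0, C₂ = 2
Particular solution: y = 2e^(-x)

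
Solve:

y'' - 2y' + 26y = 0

Characteristic equation: r² - 2r + 26 = 0
Roots: r = 1 ± 5i (complex conjugates)
General solution: y = e^x(C₁cos(5x) + C₂sin(5x))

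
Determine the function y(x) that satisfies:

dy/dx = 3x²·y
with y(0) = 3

General solution: y = Ce^(x³)
Applying IC y(0) = 3:
Particular solution: y = 3e^(x³)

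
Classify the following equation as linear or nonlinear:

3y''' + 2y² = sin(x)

Nonlinear (y² term)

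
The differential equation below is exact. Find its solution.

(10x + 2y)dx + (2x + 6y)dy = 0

Verify exactness: ∂M/∂y = ∂N/∂x ✓
Find F(x,y) such that ∂F/∂x = M, ∂F/∂y = N
Solution: 5x² + 2xy + 3y² = C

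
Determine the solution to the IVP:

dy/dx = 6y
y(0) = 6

General solution: y = Ce^(6x)
Applying IC y(0) = 6:
Particular solution: y = 6e^(6x)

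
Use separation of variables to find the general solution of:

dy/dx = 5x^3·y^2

Separating variables and integrating:
-1/y = 5x^4/4 + C

General solution: y^-1 = (-5/4)x^4 + C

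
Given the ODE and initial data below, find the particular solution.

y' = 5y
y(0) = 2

General solution: y = Ce^(5x)
Applying IC y(0) = 2:
Particular solution: y = 2e^(5x)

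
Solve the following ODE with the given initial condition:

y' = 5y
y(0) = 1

General solution: y = Ce^(5x)
Applying IC y(0) = 1:
Particular solution: y = e^(5x)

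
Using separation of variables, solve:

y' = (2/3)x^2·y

Separating variables and integrating:
ln|y| = 2x^3/9 + C

General solution: y = Ce^(2x^3/9)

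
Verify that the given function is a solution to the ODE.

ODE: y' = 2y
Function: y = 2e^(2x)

Verification:
y = 2e^(2x)
y' = 4e^(2x)
2y = 4e^(2x)
y' = 2y ✓

Yes, it is a solution.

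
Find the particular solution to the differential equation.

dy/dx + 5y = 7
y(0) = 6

General solution: y = 7/5 + Ce^(-5x)
Applying y(0) = 6: C = 6 - 7/5 = 23/5
Particular solution: y = 7/5 + (23/5)e^(-5x)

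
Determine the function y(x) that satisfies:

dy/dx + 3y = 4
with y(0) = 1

General solution: y = 4/3 + Ce^(-3x)
Applying y(0) = 1: C = 1 - 4/3 = -1/3
Particular solution: y = 4/3 - (1/3)e^(-3x)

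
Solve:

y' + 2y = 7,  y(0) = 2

General solution: y = 7/2 + Ce^(-2x)
Applying y(0) = 2: C = 2 - 7/2 = -3/2
Particular solution: y = 7/2 - (3/2)e^(-2x)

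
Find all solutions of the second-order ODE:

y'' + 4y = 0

Characteristic equation: r² + 4 = 0
Roots: r = ±2i (complex conjugates)
General solution: y = C₁cos(2x) + C₂sin(2x)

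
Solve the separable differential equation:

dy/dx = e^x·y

Separating variables and integrating:
ln|y| = e^x + C

General solution: y = Ce^(e^x)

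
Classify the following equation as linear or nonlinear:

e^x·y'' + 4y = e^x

Linear (y and its derivatives appear to the first power only, no products of y terms)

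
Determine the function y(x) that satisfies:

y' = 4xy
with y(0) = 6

General solution: y = Ce^(2x²)
Applying IC y(0) = 6:
Particular solution: y = 6e^(2x²)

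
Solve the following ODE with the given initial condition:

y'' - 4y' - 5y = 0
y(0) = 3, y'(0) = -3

General solution: y = C₁e^(5x) + C₂e^(-x)
Applying ICs: C₁ = 0, C₂ = 3
Particular solution: y = 3e^(-x)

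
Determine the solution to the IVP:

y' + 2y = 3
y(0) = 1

General solution: y = 3/2 + Ce^(-2x)
Applying y(0) = 1: C = 1 - 3/2 = -1/2
Particular solution: y = 3/2 - (1/2)e^(-2x)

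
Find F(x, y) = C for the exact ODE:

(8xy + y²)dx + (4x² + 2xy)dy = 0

Verify exactness: ∂M/∂y = ∂N/∂x ✓
Find F(x,y) such that ∂F/∂x = M, ∂F/∂y = N
Solution: 4x²y + xy² = C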